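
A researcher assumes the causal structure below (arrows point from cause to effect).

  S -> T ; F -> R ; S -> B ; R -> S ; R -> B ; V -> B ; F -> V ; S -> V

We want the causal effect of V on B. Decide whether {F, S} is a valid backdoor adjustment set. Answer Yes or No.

Yes

Backdoor paths from V to B (paths whose first edge points into V):
  P1: V <- F -> R -> S -> B
  P2: V <- F -> R -> B
  P3: V <- S <- R -> B
  P4: V <- S -> B
Condition 1 (no descendant of V in the set): holds — descendants of V are {B}; none are in {F, S}.
Condition 2 (every backdoor path blocked by {F, S}):
  P1: blocked at fork node F ∈ conditioning set.
  P2: blocked at fork node F ∈ conditioning set.
  P3: blocked at chain node S ∈ conditioning set.
  P4: blocked at fork node S ∈ conditioning set.
{F, S} satisfies the backdoor criterion.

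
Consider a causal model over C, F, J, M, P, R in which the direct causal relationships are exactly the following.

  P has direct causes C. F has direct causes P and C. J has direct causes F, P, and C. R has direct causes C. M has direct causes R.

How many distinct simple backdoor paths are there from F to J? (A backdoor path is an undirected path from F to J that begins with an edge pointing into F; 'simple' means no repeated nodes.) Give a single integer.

4

A backdoor path from F to J is any simple undirected path whose first edge points into F (i.e. leaves F via a parent).
Parents of F: {C, P}.
Enumerating:
  P1: F <- C -> P -> J
  P2: F <- C -> J
  P3: F <- P <- C -> J
  P4: F <- P -> J
That exhausts the simple backdoor paths. Count: 4.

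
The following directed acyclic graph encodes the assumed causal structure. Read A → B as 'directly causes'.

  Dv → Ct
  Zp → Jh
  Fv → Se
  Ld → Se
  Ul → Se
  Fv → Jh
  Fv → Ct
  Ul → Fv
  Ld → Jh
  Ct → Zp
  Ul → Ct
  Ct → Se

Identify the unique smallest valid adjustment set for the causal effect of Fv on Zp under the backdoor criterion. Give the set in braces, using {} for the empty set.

{Ul}

Variables eligible for adjustment (non-descendants of Fv, excluding Fv and Zp): {Dv, Ld, Ul}.
Backdoor paths from Fv to Zp:
  P1: Fv <- Ul -> Ct -> Zp
  P2: Fv <- Ul -> Ct -> Se <- Ld -> Jh <- Zp
  P3: Fv <- Ul -> Se <- Ld -> Jh <- Zp
  P4: Fv <- Ul -> Se <- Ct -> Zp
The empty set is not sufficient: P1 (Fv <- Ul -> Ct -> Zp) has no collider blocking it and no conditioned non-collider, so it is open.
Try {Ul}:
  P1: blocked at fork node Ul ∈ conditioning set.
  P2: blocked at fork node Ul ∈ conditioning set.
  P3: blocked at fork node Ul ∈ conditioning set.
  P4: blocked at fork node Ul ∈ conditioning set.
{Ul} contains no descendant of Fv and blocks every backdoor path.
No other singleton works — e.g. {Ld} leaves P1 open — so {Ul} is the unique smallest valid adjustment set.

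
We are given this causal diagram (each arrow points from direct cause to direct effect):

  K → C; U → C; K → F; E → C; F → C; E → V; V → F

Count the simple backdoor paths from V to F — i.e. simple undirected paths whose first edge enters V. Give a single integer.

A backdoor path from V to F is any simple undirected path whose first edge points into V (i.e. leaves V via a parent).
Parents of V: {E}.
Enumerating:
  P1: V <- E -> C <- K -> F
  P2: V <- E -> C <- F
That exhausts the simple backdoor paths. Count: 2.

2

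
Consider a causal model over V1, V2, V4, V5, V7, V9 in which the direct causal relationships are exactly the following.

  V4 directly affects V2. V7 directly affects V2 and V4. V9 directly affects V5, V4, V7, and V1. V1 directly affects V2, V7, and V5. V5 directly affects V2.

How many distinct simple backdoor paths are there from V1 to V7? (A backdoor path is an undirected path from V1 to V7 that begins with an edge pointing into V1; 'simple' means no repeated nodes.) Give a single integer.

5

A backdoor path from V1 to V7 is any simple undirected path whose first edge points into V1 (i.e. leaves V1 via a parent).
Parents of V1: {V9}.
Enumerating:
  P1: V1 <- V9 -> V7
  P2: V1 <- V9 -> V4 <- V7
  P3: V1 <- V9 -> V4 -> V2 <- V7
  P4: V1 <- V9 -> V5 -> V2 <- V7
  P5: V1 <- V9 -> V5 -> V2 <- V4 <- V7
That exhausts the simple backdoor paths. Count: 5.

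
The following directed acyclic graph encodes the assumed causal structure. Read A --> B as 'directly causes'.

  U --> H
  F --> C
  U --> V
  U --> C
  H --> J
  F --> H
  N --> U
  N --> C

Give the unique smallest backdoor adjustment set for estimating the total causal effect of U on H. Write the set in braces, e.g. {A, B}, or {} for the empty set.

Variables eligible for adjustment (non-descendants of U, excluding U and H): {F, N}.
Backdoor paths from U to H:
  P1: U <- N -> C <- F -> H
Each backdoor path contains an unconditioned collider, so every path is already blocked with the empty conditioning set:
  P1: blocked at collider C (neither it nor any descendant is in the conditioning set).
The empty set is therefore the unique smallest valid set.

{}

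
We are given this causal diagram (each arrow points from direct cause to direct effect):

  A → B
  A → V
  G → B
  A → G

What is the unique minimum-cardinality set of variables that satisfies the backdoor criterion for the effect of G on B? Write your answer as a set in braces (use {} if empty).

Variables eligible for adjustment (non-descendants of G, excluding G and B): {A, V}.
Backdoor paths from G to B:
  P1: G <- A -> B
The empty set is not sufficient: P1 (G <- A -> B) has no collider blocking it and no conditioned non-collider, so it is open.
Try {A}:
  P1: blocked at fork node A ∈ conditioning set.
{A} contains no descendant of G and blocks every backdoor path.
No other singleton works — e.g. {V} leaves P1 open — so {A} is the unique smallest valid adjustment set.

{A}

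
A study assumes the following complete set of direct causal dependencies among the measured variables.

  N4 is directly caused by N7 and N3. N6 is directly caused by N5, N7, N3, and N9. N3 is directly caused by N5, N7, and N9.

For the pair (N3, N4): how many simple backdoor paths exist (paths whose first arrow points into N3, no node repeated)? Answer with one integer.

A backdoor path from N3 to N4 is any simple undirected path whose first edge points into N3 (i.e. leaves N3 via a parent).
Parents of N3: {N5, N7, N9}.
Enumerating:
  P1: N3 <- N5 -> N6 <- N7 -> N4
  P2: N3 <- N7 -> N4
  P3: N3 <- N9 -> N6 <- N7 -> N4
That exhausts the simple backdoor paths. Count: 3.

3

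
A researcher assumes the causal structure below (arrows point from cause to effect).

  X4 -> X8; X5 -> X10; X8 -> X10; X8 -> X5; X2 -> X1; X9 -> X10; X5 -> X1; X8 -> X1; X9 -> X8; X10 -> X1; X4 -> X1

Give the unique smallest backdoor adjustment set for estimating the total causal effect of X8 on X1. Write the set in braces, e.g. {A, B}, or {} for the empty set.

{X4, X9}

Variables eligible for adjustment (non-descendants of X8, excluding X8 and X1): {X2, X4, X9}.
Backdoor paths from X8 to X1:
  P1: X8 <- X9 -> X10 <- X5 -> X1
  P2: X8 <- X9 -> X10 -> X1
  P3: X8 <- X4 -> X1
The empty set is not sufficient: P2 (X8 <- X9 -> X10 -> X1) has no collider blocking it and no conditioned non-collider, so it is open.
Try {X4, X9}:
  P1: blocked at fork node X9 ∈ conditioning set.
  P2: blocked at fork node X9 ∈ conditioning set.
  P3: blocked at fork node X4 ∈ conditioning set.
{X4, X9} contains no descendant of X8 and blocks every backdoor path.
Every element of {X4, X9} is needed (dropping X4 leaves P3 open; dropping X9 leaves P2 open), so no proper subset is valid.
Among all size-2 subsets of the eligible variables, only {X4, X9} blocks every backdoor path, so it is the unique smallest valid adjustment set.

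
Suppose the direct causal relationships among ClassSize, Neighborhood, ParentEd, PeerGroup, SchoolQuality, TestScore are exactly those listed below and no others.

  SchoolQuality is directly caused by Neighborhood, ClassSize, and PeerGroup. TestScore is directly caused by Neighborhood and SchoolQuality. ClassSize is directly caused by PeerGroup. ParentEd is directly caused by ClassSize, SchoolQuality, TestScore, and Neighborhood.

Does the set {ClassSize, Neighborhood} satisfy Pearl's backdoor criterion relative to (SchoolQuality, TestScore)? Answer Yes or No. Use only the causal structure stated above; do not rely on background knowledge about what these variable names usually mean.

Yes

Backdoor paths from SchoolQuality to TestScore (paths whose first edge points into SchoolQuality):
  P1: SchoolQuality <- PeerGroup -> ClassSize -> ParentEd <- Neighborhood -> TestScore
  P2: SchoolQuality <- PeerGroup -> ClassSize -> ParentEd <- TestScore
  P3: SchoolQuality <- Neighborhood -> TestScore
  P4: SchoolQuality <- Neighborhood -> ParentEd <- TestScore
  P5: SchoolQuality <- ClassSize -> ParentEd <- Neighborhood -> TestScore
  P6: SchoolQuality <- ClassSize -> ParentEd <- TestScore
Condition 1 (no descendant of SchoolQuality in the set): holds — descendants of SchoolQuality are {ParentEd, TestScore}; none are in {ClassSize, Neighborhood}.
Condition 2 (every backdoor path blocked by {ClassSize, Neighborhood}):
  P1: blocked at chain node ClassSize ∈ conditioning set.
  P2: blocked at chain node ClassSize ∈ conditioning set.
  P3: blocked at fork node Neighborhood ∈ conditioning set.
  P4: blocked at fork node Neighborhood ∈ conditioning set.
  P5: blocked at fork node ClassSize ∈ conditioning set.
  P6: blocked at fork node ClassSize ∈ conditioning set.
{ClassSize, Neighborhood} satisfies the backdoor criterion.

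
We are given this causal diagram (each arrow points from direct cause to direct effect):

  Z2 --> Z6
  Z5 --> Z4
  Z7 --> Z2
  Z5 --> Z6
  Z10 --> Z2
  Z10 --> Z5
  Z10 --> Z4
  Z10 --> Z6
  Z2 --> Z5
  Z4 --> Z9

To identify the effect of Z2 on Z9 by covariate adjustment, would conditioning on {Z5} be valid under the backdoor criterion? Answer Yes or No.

Backdoor paths from Z2 to Z9 (paths whose first edge points into Z2):
  P1: Z2 <- Z10 -> Z5 -> Z4 -> Z9
  P2: Z2 <- Z10 -> Z6 <- Z5 -> Z4 -> Z9
  P3: Z2 <- Z10 -> Z4 -> Z9
Condition 1 (no descendant of Z2 in the set): FAILS — Z5 is a descendant of Z2.
Condition 2 (every backdoor path blocked by {Z5}):
  P1: blocked at chain node Z5 ∈ conditioning set.
  P2: blocked at collider Z6 (neither it nor any descendant is in the conditioning set).
  P3: open — no interior node is in the conditioning set.
{Z5} does not satisfy the backdoor criterion.

No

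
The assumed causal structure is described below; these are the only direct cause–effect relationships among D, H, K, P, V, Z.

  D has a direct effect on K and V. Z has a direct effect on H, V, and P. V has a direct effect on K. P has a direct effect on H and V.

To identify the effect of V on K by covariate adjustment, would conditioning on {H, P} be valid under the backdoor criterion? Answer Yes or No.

Backdoor paths from V to K (paths whose first edge points into V):
  P1: V <- D -> K
Condition 1 (no descendant of V in the set): holds — descendants of V are {K}; none are in {H, P}.
Condition 2 (every backdoor path blocked by {H, P}):
  P1: open — no interior node is in the conditioning set.
{H, P} does not satisfy the backdoor criterion.

No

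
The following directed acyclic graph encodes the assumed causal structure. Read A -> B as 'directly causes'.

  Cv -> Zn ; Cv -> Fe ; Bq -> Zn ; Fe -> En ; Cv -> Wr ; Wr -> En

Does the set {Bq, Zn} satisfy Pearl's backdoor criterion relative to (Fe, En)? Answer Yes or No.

No

Backdoor paths from Fe to En (paths whose first edge points into Fe):
  P1: Fe <- Cv -> Wr -> En
Condition 1 (no descendant of Fe in the set): holds — descendants of Fe are {En}; none are in {Bq, Zn}.
Condition 2 (every backdoor path blocked by {Bq, Zn}):
  P1: open — no interior node is in the conditioning set.
{Bq, Zn} does not satisfy the backdoor criterion.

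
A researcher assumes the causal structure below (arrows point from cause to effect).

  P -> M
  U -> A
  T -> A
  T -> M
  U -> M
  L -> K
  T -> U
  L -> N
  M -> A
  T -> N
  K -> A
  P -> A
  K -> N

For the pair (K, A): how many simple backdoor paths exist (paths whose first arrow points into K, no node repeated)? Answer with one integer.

A backdoor path from K to A is any simple undirected path whose first edge points into K (i.e. leaves K via a parent).
Parents of K: {L}.
Enumerating:
  P1: K <- L -> N <- T -> U -> M <- P -> A
  P2: K <- L -> N <- T -> U -> M -> A
  P3: K <- L -> N <- T -> U -> A
  P4: K <- L -> N <- T -> M <- U -> A
  P5: K <- L -> N <- T -> M <- P -> A
  P6: K <- L -> N <- T -> M -> A
  P7: K <- L -> N <- T -> A
That exhausts the simple backdoor paths. Count: 7.

7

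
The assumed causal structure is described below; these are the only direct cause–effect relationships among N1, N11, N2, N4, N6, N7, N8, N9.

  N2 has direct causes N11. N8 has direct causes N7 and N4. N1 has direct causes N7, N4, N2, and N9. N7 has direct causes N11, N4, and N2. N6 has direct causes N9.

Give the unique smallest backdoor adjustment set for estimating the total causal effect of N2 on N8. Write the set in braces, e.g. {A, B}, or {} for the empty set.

Variables eligible for adjustment (non-descendants of N2, excluding N2 and N8): {N11, N4, N6, N9}.
Backdoor paths from N2 to N8:
  P1: N2 <- N11 -> N7 <- N4 -> N8
  P2: N2 <- N11 -> N7 -> N8
  P3: N2 <- N11 -> N7 -> N1 <- N4 -> N8
The empty set is not sufficient: P2 (N2 <- N11 -> N7 -> N8) has no collider blocking it and no conditioned non-collider, so it is open.
Try {N11}:
  P1: blocked at fork node N11 ∈ conditioning set.
  P2: blocked at fork node N11 ∈ conditioning set.
  P3: blocked at fork node N11 ∈ conditioning set.
{N11} contains no descendant of N2 and blocks every backdoor path.
No other singleton works — e.g. {N9} leaves P2 open — so {N11} is the unique smallest valid adjustment set.

{N11}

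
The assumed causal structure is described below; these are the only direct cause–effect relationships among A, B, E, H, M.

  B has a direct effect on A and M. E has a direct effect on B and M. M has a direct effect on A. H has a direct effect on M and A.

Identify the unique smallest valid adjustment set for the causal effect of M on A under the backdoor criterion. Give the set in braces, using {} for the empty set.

Variables eligible for adjustment (non-descendants of M, excluding M and A): {B, E, H}.
Backdoor paths from M to A:
  P1: M <- E -> B -> A
  P2: M <- B -> A
  P3: M <- H -> A
The empty set is not sufficient: P1 (M <- E -> B -> A) has no collider blocking it and no conditioned non-collider, so it is open.
Try {B, H}:
  P1: blocked at chain node B ∈ conditioning set.
  P2: blocked at fork node B ∈ conditioning set.
  P3: blocked at fork node H ∈ conditioning set.
{B, H} contains no descendant of M and blocks every backdoor path.
Every element of {B, H} is needed (dropping B leaves P1 open; dropping H leaves P3 open), so no proper subset is valid.
Among all size-2 subsets of the eligible variables, only {B, H} blocks every backdoor path, so it is the unique smallest valid adjustment set.

{B, H}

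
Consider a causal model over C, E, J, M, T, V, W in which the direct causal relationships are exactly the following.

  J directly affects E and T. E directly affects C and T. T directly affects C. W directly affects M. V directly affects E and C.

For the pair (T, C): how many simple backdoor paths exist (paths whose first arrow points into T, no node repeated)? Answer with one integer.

4

A backdoor path from T to C is any simple undirected path whose first edge points into T (i.e. leaves T via a parent).
Parents of T: {E, J}.
Enumerating:
  P1: T <- J -> E <- V -> C
  P2: T <- J -> E -> C
  P3: T <- E <- V -> C
  P4: T <- E -> C
That exhausts the simple backdoor paths. Count: 4.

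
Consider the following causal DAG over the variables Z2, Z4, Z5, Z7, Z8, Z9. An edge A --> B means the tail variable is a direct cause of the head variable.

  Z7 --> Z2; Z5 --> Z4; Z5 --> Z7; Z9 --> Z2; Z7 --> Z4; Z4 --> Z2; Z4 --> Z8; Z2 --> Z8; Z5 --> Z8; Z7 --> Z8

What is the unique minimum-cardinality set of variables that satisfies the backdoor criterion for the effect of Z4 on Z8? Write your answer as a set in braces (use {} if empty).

{Z5, Z7}

Variables eligible for adjustment (non-descendants of Z4, excluding Z4 and Z8): {Z5, Z7, Z9}.
Backdoor paths from Z4 to Z8:
  P1: Z4 <- Z5 -> Z7 -> Z2 -> Z8
  P2: Z4 <- Z5 -> Z7 -> Z8
  P3: Z4 <- Z5 -> Z8
  P4: Z4 <- Z7 <- Z5 -> Z8
  P5: Z4 <- Z7 -> Z2 -> Z8
  P6: Z4 <- Z7 -> Z8
The empty set is not sufficient: P1 (Z4 <- Z5 -> Z7 -> Z2 -> Z8) has no collider blocking it and no conditioned non-collider, so it is open.
Try {Z5, Z7}:
  P1: blocked at fork node Z5 ∈ conditioning set.
  P2: blocked at fork node Z5 ∈ conditioning set.
  P3: blocked at fork node Z5 ∈ conditioning set.
  P4: blocked at chain node Z7 ∈ conditioning set.
  P5: blocked at fork node Z7 ∈ conditioning set.
  P6: blocked at fork node Z7 ∈ conditioning set.
{Z5, Z7} contains no descendant of Z4 and blocks every backdoor path.
Every element of {Z5, Z7} is needed (dropping Z5 leaves P3 open; dropping Z7 leaves P5 open), so no proper subset is valid.
Among all size-2 subsets of the eligible variables, only {Z5, Z7} blocks every backdoor path, so it is the unique smallest valid adjustment set.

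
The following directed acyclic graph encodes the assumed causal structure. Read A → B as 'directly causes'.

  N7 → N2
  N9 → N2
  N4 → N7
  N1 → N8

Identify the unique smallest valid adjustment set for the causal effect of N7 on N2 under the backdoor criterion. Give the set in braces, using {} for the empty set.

Variables eligible for adjustment (non-descendants of N7, excluding N7 and N2): {N1, N4, N8, N9}.
Backdoor paths from N7 to N2:
  (none)
With no backdoor paths the empty set already satisfies the criterion, and it is trivially minimal.

{}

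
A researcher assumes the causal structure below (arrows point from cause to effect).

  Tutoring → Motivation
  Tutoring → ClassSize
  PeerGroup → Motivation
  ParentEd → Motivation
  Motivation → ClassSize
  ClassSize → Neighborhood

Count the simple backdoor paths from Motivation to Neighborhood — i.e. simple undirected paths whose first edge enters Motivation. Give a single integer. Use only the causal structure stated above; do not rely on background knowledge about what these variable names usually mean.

1

A backdoor path from Motivation to Neighborhood is any simple undirected path whose first edge points into Motivation (i.e. leaves Motivation via a parent).
Parents of Motivation: {ParentEd, PeerGroup, Tutoring}.
Enumerating:
  P1: Motivation <- Tutoring -> ClassSize -> Neighborhood
That exhausts the simple backdoor paths. Count: 1.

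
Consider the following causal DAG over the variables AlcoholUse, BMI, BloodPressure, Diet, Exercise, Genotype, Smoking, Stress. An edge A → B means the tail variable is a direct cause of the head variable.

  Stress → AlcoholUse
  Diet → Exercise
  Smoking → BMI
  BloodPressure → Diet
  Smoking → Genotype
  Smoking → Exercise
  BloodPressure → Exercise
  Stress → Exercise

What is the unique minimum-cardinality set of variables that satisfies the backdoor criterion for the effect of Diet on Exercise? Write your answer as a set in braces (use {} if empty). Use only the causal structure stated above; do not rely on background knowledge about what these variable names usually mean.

{BloodPressure}

Variables eligible for adjustment (non-descendants of Diet, excluding Diet and Exercise): {AlcoholUse, BMI, BloodPressure, Genotype, Smoking, Stress}.
Backdoor paths from Diet to Exercise:
  P1: Diet <- BloodPressure -> Exercise
The empty set is not sufficient: P1 (Diet <- BloodPressure -> Exercise) has no collider blocking it and no conditioned non-collider, so it is open.
Try {BloodPressure}:
  P1: blocked at fork node BloodPressure ∈ conditioning set.
{BloodPressure} contains no descendant of Diet and blocks every backdoor path.
No other singleton works — e.g. {Stress} leaves P1 open — so {BloodPressure} is the unique smallest valid adjustment set.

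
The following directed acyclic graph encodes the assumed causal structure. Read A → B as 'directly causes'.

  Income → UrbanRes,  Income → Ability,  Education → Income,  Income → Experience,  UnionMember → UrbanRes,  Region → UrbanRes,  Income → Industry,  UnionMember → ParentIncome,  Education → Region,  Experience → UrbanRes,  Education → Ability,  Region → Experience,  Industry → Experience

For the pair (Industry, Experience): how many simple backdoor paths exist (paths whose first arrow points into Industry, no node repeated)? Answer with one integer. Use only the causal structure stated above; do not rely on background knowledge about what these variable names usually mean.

7

A backdoor path from Industry to Experience is any simple undirected path whose first edge points into Industry (i.e. leaves Industry via a parent).
Parents of Industry: {Income}.
Enumerating:
  P1: Industry <- Income <- Education -> Region -> Experience
  P2: Industry <- Income <- Education -> Region -> UrbanRes <- Experience
  P3: Industry <- Income -> Experience
  P4: Industry <- Income -> Ability <- Education -> Region -> Experience
  P5: Industry <- Income -> Ability <- Education -> Region -> UrbanRes <- Experience
  P6: Industry <- Income -> UrbanRes <- Region -> Experience
  P7: Industry <- Income -> UrbanRes <- Experience
That exhausts the simple backdoor paths. Count: 7.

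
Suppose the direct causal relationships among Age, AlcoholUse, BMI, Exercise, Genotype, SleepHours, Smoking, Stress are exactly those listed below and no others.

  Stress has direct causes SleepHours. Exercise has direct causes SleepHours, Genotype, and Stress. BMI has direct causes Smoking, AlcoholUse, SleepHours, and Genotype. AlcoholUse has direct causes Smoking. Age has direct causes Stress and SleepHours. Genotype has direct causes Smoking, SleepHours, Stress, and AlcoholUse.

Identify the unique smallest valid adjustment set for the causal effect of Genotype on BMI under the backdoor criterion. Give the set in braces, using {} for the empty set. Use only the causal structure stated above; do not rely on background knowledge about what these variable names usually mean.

{AlcoholUse, SleepHours, Smoking}

Variables eligible for adjustment (non-descendants of Genotype, excluding Genotype and BMI): {Age, AlcoholUse, SleepHours, Smoking, Stress}.
Backdoor paths from Genotype to BMI:
  P1: Genotype <- SleepHours -> BMI
  P2: Genotype <- Smoking -> AlcoholUse -> BMI
  P3: Genotype <- Smoking -> BMI
  P4: Genotype <- Stress <- SleepHours -> BMI
  P5: Genotype <- Stress -> Exercise <- SleepHours -> BMI
  P6: Genotype <- Stress -> Age <- SleepHours -> BMI
  P7: Genotype <- AlcoholUse <- Smoking -> BMI
  P8: Genotype <- AlcoholUse -> BMI
The empty set is not sufficient: P1 (Genotype <- SleepHours -> BMI) has no collider blocking it and no conditioned non-collider, so it is open.
Try {AlcoholUse, SleepHours, Smoking}:
  P1: blocked at fork node SleepHours ∈ conditioning set.
  P2: blocked at fork node Smoking ∈ conditioning set.
  P3: blocked at fork node Smoking ∈ conditioning set.
  P4: blocked at fork node SleepHours ∈ conditioning set.
  P5: blocked at collider Exercise (neither it nor any descendant is in the conditioning set).
  P6: blocked at collider Age (neither it nor any descendant is in the conditioning set).
  P7: blocked at chain node AlcoholUse ∈ conditioning set.
  P8: blocked at fork node AlcoholUse ∈ conditioning set.
{AlcoholUse, SleepHours, Smoking} contains no descendant of Genotype and blocks every backdoor path.
Every element of {AlcoholUse, SleepHours, Smoking} is needed (dropping AlcoholUse leaves P8 open; dropping SleepHours leaves P1 open; dropping Smoking leaves P3 open), so no proper subset is valid.
Among all size-3 subsets of the eligible variables, only {AlcoholUse, SleepHours, Smoking} blocks every backdoor path, so it is the unique smallest valid adjustment set.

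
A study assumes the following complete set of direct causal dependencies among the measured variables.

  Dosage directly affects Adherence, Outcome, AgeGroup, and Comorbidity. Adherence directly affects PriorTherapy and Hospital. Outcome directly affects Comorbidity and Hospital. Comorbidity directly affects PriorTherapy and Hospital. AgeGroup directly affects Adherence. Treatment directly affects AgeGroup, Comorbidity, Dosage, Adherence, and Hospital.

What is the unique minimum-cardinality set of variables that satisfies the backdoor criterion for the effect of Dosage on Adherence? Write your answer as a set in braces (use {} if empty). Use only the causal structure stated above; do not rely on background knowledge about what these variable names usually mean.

{Treatment}

Variables eligible for adjustment (non-descendants of Dosage, excluding Dosage and Adherence): {Treatment}.
Backdoor paths from Dosage to Adherence:
  P1: Dosage <- Treatment -> AgeGroup -> Adherence
  P2: Dosage <- Treatment -> Comorbidity <- Outcome -> Hospital <- Adherence
  P3: Dosage <- Treatment -> Comorbidity -> PriorTherapy <- Adherence
  P4: Dosage <- Treatment -> Comorbidity -> Hospital <- Adherence
  P5: Dosage <- Treatment -> Adherence
  P6: Dosage <- Treatment -> Hospital <- Outcome -> Comorbidity -> PriorTherapy <- Adherence
  P7: Dosage <- Treatment -> Hospital <- Comorbidity -> PriorTherapy <- Adherence
  P8: Dosage <- Treatment -> Hospital <- Adherence
The empty set is not sufficient: P1 (Dosage <- Treatment -> AgeGroup -> Adherence) has no collider blocking it and no conditioned non-collider, so it is open.
Try {Treatment}:
  P1: blocked at fork node Treatment ∈ conditioning set.
  P2: blocked at fork node Treatment ∈ conditioning set.
  P3: blocked at fork node Treatment ∈ conditioning set.
  P4: blocked at fork node Treatment ∈ conditioning set.
  P5: blocked at fork node Treatment ∈ conditioning set.
  P6: blocked at fork node Treatment ∈ conditioning set.
  P7: blocked at fork node Treatment ∈ conditioning set.
  P8: blocked at fork node Treatment ∈ conditioning set.
{Treatment} contains no descendant of Dosage and blocks every backdoor path.
{Treatment} is the unique smallest valid adjustment set.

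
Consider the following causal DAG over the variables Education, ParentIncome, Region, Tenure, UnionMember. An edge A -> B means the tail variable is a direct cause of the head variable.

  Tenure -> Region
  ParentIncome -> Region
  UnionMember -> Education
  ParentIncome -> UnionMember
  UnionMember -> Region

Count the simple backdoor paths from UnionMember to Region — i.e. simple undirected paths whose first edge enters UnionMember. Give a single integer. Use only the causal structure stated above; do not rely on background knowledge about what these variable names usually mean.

A backdoor path from UnionMember to Region is any simple undirected path whose first edge points into UnionMember (i.e. leaves UnionMember via a parent).
Parents of UnionMember: {ParentIncome}.
Enumerating:
  P1: UnionMember <- ParentIncome -> Region
That exhausts the simple backdoor paths. Count: 1.

1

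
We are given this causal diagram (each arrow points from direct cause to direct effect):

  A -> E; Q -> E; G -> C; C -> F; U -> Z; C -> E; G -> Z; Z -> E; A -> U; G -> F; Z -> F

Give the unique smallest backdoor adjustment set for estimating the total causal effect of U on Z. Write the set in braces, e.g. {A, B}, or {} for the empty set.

{}

Variables eligible for adjustment (non-descendants of U, excluding U and Z): {A, C, G, Q}.
Backdoor paths from U to Z:
  P1: U <- A -> E <- C <- G -> Z
  P2: U <- A -> E <- C <- G -> F <- Z
  P3: U <- A -> E <- C -> F <- G -> Z
  P4: U <- A -> E <- C -> F <- Z
  P5: U <- A -> E <- Z
Each backdoor path contains an unconditioned collider, so every path is already blocked with the empty conditioning set:
  P1: blocked at collider E (neither it nor any descendant is in the conditioning set).
  P2: blocked at collider E (neither it nor any descendant is in the conditioning set).
  P3: blocked at collider E (neither it nor any descendant is in the conditioning set).
  P4: blocked at collider E (neither it nor any descendant is in the conditioning set).
  P5: blocked at collider E (neither it nor any descendant is in the conditioning set).
The empty set is therefore the unique smallest valid set.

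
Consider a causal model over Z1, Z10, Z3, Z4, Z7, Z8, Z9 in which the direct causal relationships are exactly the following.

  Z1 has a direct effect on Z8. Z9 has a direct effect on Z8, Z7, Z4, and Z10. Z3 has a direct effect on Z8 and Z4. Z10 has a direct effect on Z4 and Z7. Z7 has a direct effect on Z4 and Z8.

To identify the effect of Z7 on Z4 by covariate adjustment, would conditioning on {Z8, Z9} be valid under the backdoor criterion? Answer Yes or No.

Backdoor paths from Z7 to Z4 (paths whose first edge points into Z7):
  P1: Z7 <- Z9 -> Z10 -> Z4
  P2: Z7 <- Z9 -> Z4
  P3: Z7 <- Z9 -> Z8 <- Z3 -> Z4
  P4: Z7 <- Z10 <- Z9 -> Z4
  P5: Z7 <- Z10 <- Z9 -> Z8 <- Z3 -> Z4
  P6: Z7 <- Z10 -> Z4
Condition 1 (no descendant of Z7 in the set): FAILS — Z8 is a descendant of Z7.
Condition 2 (every backdoor path blocked by {Z8, Z9}):
  P1: blocked at fork node Z9 ∈ conditioning set.
  P2: blocked at fork node Z9 ∈ conditioning set.
  P3: blocked at fork node Z9 ∈ conditioning set.
  P4: blocked at fork node Z9 ∈ conditioning set.
  P5: blocked at fork node Z9 ∈ conditioning set.
  P6: open — no interior node is in the conditioning set.
{Z8, Z9} does not satisfy the backdoor criterion.

No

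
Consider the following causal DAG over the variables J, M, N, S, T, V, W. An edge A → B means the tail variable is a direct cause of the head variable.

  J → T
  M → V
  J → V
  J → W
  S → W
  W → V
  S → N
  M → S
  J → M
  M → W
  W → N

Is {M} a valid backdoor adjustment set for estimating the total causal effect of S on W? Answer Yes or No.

Yes

Backdoor paths from S to W (paths whose first edge points into S):
  P1: S <- M <- J -> W
  P2: S <- M <- J -> V <- W
  P3: S <- M -> W
  P4: S <- M -> V <- J -> W
  P5: S <- M -> V <- W
Condition 1 (no descendant of S in the set): holds — descendants of S are {N, V, W}; none are in {M}.
Condition 2 (every backdoor path blocked by {M}):
  P1: blocked at chain node M ∈ conditioning set.
  P2: blocked at chain node M ∈ conditioning set.
  P3: blocked at fork node M ∈ conditioning set.
  P4: blocked at fork node M ∈ conditioning set.
  P5: blocked at fork node M ∈ conditioning set.
{M} satisfies the backdoor criterion.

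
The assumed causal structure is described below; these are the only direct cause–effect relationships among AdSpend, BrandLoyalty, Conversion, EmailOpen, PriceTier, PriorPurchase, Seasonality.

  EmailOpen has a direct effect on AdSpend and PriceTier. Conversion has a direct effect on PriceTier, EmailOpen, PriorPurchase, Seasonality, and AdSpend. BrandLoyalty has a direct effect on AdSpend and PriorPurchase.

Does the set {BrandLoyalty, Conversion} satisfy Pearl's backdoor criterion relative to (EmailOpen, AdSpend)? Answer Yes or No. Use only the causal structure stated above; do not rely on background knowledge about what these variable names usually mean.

Backdoor paths from EmailOpen to AdSpend (paths whose first edge points into EmailOpen):
  P1: EmailOpen <- Conversion -> PriorPurchase <- BrandLoyalty -> AdSpend
  P2: EmailOpen <- Conversion -> AdSpend
Condition 1 (no descendant of EmailOpen in the set): holds — descendants of EmailOpen are {AdSpend, PriceTier}; none are in {BrandLoyalty, Conversion}.
Condition 2 (every backdoor path blocked by {BrandLoyalty, Conversion}):
  P1: blocked at fork node Conversion ∈ conditioning set.
  P2: blocked at fork node Conversion ∈ conditioning set.
{BrandLoyalty, Conversion} satisfies the backdoor criterion.

Yes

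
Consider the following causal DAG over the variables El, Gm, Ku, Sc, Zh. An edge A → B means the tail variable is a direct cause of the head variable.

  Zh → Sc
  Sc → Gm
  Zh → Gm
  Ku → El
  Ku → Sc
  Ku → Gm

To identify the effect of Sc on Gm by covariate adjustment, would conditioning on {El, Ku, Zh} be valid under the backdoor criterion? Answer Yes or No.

Yes

Backdoor paths from Sc to Gm (paths whose first edge points into Sc):
  P1: Sc <- Ku -> Gm
  P2: Sc <- Zh -> Gm
Condition 1 (no descendant of Sc in the set): holds — descendants of Sc are {Gm}; none are in {El, Ku, Zh}.
Condition 2 (every backdoor path blocked by {El, Ku, Zh}):
  P1: blocked at fork node Ku ∈ conditioning set.
  P2: blocked at fork node Zh ∈ conditioning set.
{El, Ku, Zh} satisfies the backdoor criterion.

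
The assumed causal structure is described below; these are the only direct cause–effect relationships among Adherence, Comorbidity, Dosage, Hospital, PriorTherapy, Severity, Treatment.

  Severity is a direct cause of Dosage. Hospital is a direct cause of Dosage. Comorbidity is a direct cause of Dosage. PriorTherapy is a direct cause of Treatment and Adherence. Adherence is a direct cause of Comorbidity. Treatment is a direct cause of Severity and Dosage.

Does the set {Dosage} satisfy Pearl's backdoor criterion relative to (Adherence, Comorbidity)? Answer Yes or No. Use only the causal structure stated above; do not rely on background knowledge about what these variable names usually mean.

No

Backdoor paths from Adherence to Comorbidity (paths whose first edge points into Adherence):
  P1: Adherence <- PriorTherapy -> Treatment -> Severity -> Dosage <- Comorbidity
  P2: Adherence <- PriorTherapy -> Treatment -> Dosage <- Comorbidity
Condition 1 (no descendant of Adherence in the set): FAILS — Dosage is a descendant of Adherence.
Condition 2 (every backdoor path blocked by {Dosage}):
  P1: open — collider(s) Dosage are conditioned on (or have a conditioned descendant) and no non-collider on the path is in the set.
  P2: open — collider(s) Dosage are conditioned on (or have a conditioned descendant) and no non-collider on the path is in the set.
{Dosage} does not satisfy the backdoor criterion.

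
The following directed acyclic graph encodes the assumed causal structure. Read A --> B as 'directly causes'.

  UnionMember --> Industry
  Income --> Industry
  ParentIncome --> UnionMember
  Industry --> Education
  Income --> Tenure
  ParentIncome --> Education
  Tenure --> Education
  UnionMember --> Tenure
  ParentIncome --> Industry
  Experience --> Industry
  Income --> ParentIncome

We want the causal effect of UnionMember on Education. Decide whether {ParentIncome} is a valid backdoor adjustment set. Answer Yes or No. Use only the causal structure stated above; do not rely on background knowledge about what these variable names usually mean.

Yes

Backdoor paths from UnionMember to Education (paths whose first edge points into UnionMember):
  P1: UnionMember <- ParentIncome <- Income -> Industry -> Education
  P2: UnionMember <- ParentIncome <- Income -> Tenure -> Education
  P3: UnionMember <- ParentIncome -> Industry <- Income -> Tenure -> Education
  P4: UnionMember <- ParentIncome -> Industry -> Education
  P5: UnionMember <- ParentIncome -> Education
Condition 1 (no descendant of UnionMember in the set): holds — descendants of UnionMember are {Education, Industry, Tenure}; none are in {ParentIncome}.
Condition 2 (every backdoor path blocked by {ParentIncome}):
  P1: blocked at chain node ParentIncome ∈ conditioning set.
  P2: blocked at chain node ParentIncome ∈ conditioning set.
  P3: blocked at fork node ParentIncome ∈ conditioning set.
  P4: blocked at fork node ParentIncome ∈ conditioning set.
  P5: blocked at fork node ParentIncome ∈ conditioning set.
{ParentIncome} satisfies the backdoor criterion.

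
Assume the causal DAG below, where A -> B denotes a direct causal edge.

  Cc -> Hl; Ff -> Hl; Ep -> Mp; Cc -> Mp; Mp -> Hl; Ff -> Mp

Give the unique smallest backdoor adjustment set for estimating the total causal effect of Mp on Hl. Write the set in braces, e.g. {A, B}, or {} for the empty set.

{Cc, Ff}

Variables eligible for adjustment (non-descendants of Mp, excluding Mp and Hl): {Cc, Ep, Ff}.
Backdoor paths from Mp to Hl:
  P1: Mp <- Ff -> Hl
  P2: Mp <- Cc -> Hl
The empty set is not sufficient: P1 (Mp <- Ff -> Hl) has no collider blocking it and no conditioned non-collider, so it is open.
Try {Cc, Ff}:
  P1: blocked at fork node Ff ∈ conditioning set.
  P2: blocked at fork node Cc ∈ conditioning set.
{Cc, Ff} contains no descendant of Mp and blocks every backdoor path.
Every element of {Cc, Ff} is needed (dropping Cc leaves P2 open; dropping Ff leaves P1 open), so no proper subset is valid.
Among all size-2 subsets of the eligible variables, only {Cc, Ff} blocks every backdoor path, so it is the unique smallest valid adjustment set.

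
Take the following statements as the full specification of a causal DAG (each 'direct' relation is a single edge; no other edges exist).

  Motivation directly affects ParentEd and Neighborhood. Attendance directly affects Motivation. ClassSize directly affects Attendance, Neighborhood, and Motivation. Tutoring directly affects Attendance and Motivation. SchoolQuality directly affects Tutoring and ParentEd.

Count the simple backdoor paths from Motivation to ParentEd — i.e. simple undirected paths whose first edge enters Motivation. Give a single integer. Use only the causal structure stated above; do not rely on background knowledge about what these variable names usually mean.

3

A backdoor path from Motivation to ParentEd is any simple undirected path whose first edge points into Motivation (i.e. leaves Motivation via a parent).
Parents of Motivation: {Attendance, ClassSize, Tutoring}.
Enumerating:
  P1: Motivation <- ClassSize -> Attendance <- Tutoring <- SchoolQuality -> ParentEd
  P2: Motivation <- Tutoring <- SchoolQuality -> ParentEd
  P3: Motivation <- Attendance <- Tutoring <- SchoolQuality -> ParentEd
That exhausts the simple backdoor paths. Count: 3.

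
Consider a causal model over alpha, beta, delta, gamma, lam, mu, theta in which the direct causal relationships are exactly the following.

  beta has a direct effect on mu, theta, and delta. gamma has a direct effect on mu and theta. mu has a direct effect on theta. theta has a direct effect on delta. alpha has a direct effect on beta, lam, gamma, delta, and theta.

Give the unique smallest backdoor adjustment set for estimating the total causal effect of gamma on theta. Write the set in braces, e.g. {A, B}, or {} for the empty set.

{alpha}

Variables eligible for adjustment (non-descendants of gamma, excluding gamma and theta): {alpha, beta, lam}.
Backdoor paths from gamma to theta:
  P1: gamma <- alpha -> beta -> mu -> theta
  P2: gamma <- alpha -> beta -> theta
  P3: gamma <- alpha -> beta -> delta <- theta
  P4: gamma <- alpha -> theta
  P5: gamma <- alpha -> delta <- beta -> mu -> theta
  P6: gamma <- alpha -> delta <- beta -> theta
  P7: gamma <- alpha -> delta <- theta
The empty set is not sufficient: P1 (gamma <- alpha -> beta -> mu -> theta) has no collider blocking it and no conditioned non-collider, so it is open.
Try {alpha}:
  P1: blocked at fork node alpha ∈ conditioning set.
  P2: blocked at fork node alpha ∈ conditioning set.
  P3: blocked at fork node alpha ∈ conditioning set.
  P4: blocked at fork node alpha ∈ conditioning set.
  P5: blocked at fork node alpha ∈ conditioning set.
  P6: blocked at fork node alpha ∈ conditioning set.
  P7: blocked at fork node alpha ∈ conditioning set.
{alpha} contains no descendant of gamma and blocks every backdoor path.
No other singleton works — e.g. {beta} leaves P4 open — so {alpha} is the unique smallest valid adjustment set.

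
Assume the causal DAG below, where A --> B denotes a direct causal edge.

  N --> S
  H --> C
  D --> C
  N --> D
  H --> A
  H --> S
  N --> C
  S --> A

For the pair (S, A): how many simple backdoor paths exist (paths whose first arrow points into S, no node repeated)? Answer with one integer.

3

A backdoor path from S to A is any simple undirected path whose first edge points into S (i.e. leaves S via a parent).
Parents of S: {H, N}.
Enumerating:
  P1: S <- N -> D -> C <- H -> A
  P2: S <- N -> C <- H -> A
  P3: S <- H -> A
That exhausts the simple backdoor paths. Count: 3.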